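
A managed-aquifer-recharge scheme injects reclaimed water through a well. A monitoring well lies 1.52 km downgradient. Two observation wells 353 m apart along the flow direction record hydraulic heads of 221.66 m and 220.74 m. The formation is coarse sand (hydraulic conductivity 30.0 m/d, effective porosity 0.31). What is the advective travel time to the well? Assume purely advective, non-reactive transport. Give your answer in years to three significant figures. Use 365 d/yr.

Hydraulic gradient i = (221.66 − 220.74) / 353 = 0.92 / 353 = 0.002606
Darcy flux q = K·i = 30.0 × 0.002606 = 0.07819 m/d
v_s = q/n_e = 0.07819/0.31 = 0.2522 m/d
L = 1.52 km = 1520 m
t = L / v = 1520 / 0.2522 = 6027 d
   = 6027 / 365 = 16.5 yr

16.5 years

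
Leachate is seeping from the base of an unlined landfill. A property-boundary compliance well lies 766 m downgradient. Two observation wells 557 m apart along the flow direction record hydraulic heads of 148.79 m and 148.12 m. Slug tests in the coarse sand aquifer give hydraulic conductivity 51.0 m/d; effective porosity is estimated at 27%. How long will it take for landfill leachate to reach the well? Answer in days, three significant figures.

3370 days

Hydraulic gradient i = (148.79 − 148.12) / 557 = 0.67 / 557 = 0.001203
Darcy flux q = K·i = 51.0 × 0.001203 = 0.06135 m/d
v = Ki/n = 51.0·0.001203/0.27 = 0.2272 m/d
t = L / v = 766 / 0.2272 = 3371 d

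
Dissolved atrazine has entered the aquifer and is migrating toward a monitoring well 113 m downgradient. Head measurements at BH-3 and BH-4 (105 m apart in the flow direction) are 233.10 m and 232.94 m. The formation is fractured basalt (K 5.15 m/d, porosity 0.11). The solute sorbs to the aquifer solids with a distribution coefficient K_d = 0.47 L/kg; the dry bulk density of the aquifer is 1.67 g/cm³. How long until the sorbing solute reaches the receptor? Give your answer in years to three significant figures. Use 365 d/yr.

35.3 years

Hydraulic gradient i = (233.10 − 232.94) / 105 = 0.16 / 105 = 0.001524
Specific discharge q = 5.15 × 0.001524 = 0.007848 m/d
v_s = q/n_e = 0.007848/0.11 = 0.07134 m/d
Retardation R = 1 + ρ_b·K_d/n = 1 + 1.67×0.47/0.11 = 8.135
Contaminant velocity v_c = v/R = 0.07134/8.135 = 0.008769 m/d
t = L/v_c = 113/0.008769 = 12890 d
   = 12890/365 = 35.3 yr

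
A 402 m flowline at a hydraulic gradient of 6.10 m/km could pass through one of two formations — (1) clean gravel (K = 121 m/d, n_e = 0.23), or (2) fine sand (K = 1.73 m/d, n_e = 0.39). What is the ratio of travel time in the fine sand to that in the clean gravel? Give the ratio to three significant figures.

119

Unit 1 (clean gravel): v = 121×0.0061/0.23 = 3.209 m/d, t = 402/3.209 = 125.3 d
Unit 2 (fine sand): v = 1.73×0.0061/0.39 = 0.02706 m/d, t = 402/0.02706 = 14860 d
t(fine sand) / t(clean gravel) = 14860/125.3 = 119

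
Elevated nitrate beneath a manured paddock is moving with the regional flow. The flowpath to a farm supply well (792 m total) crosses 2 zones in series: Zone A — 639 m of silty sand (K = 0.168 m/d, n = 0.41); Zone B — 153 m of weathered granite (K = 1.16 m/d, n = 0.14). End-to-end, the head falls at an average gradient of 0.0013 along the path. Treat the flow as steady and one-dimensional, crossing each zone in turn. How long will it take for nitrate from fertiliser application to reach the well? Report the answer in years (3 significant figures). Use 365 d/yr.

Continuity: the same q passes through each zone, so ΔH = q·Σ(L_j/K_j) — the zones act as resistances in series.
Σ(L/K) = 639/0.168 + 153/1.16 = 3804 + 131.9 = 3935 d
K_eq = L_total / Σ(L/K) = 792 / 3935 = 0.2012 m/d
q = K_eq · i = 0.2012 × 0.0013 = 2.616e-4 m/d (same in every zone)
Zone A: v = q/n = 2.616e-4/0.41 = 6.381e-4 m/d → t_A = 639/6.381e-4 = 1.001e6 d
Zone B: v = q/n = 2.616e-4/0.14 = 0.001869 m/d → t_B = 153/0.001869 = 81870 d
Total t = 1.001e6 + 81870 = 1.083e6 d
   = 1.083e6 / 365 = 2970 yr

2970 years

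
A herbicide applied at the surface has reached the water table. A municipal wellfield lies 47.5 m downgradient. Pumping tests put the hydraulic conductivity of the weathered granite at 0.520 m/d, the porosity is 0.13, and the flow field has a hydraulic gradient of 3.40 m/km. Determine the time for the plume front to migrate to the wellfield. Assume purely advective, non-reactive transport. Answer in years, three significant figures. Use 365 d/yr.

9.57 years

q = Ki = 0.520 × 0.0034 = 0.001768 m/d
v = Ki/n = 0.520·0.0034/0.13 = 0.01360 m/d
t = L / v = 47.5 / 0.01360 = 3493 d
   = 3493 / 365 = 9.57 yr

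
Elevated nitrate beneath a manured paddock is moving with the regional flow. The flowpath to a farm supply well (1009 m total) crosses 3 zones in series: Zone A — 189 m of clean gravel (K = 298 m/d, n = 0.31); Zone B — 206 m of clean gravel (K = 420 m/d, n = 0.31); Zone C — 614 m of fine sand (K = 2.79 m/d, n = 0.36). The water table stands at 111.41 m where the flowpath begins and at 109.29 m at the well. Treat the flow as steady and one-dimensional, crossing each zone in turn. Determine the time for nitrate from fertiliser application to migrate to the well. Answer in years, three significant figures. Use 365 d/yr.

98.2 years

Total head drop ΔH = 111.41 − 109.29 = 2.12 m
Continuity: the same q passes through each zone, so ΔH = q·Σ(L_j/K_j) — the zones act as resistances in series.
Σ(L/K) = 189/298 + 206/420 + 614/2.79 = 0.6342 + 0.4905 + 220.1 = 221.2 d
q = ΔH / Σ(L/K) = 2.12 / 221.2 = 0.009584 m/d (same in every zone)
Zone A: v = q/n = 0.009584/0.31 = 0.03092 m/d → t_A = 189/0.03092 = 6113 d
Zone B: v = q/n = 0.009584/0.31 = 0.03092 m/d → t_B = 206/0.03092 = 6663 d
Zone C: v = q/n = 0.009584/0.36 = 0.02662 m/d → t_C = 614/0.02662 = 23060 d
Total t = 6113 + 6663 + 23060 = 35840 d
   = 35840 / 365 = 98.2 yr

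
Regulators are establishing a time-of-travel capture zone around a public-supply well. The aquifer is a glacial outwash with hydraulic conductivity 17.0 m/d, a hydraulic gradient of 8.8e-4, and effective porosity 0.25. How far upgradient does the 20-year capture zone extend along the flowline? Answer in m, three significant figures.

Specific discharge q = 17.0 × 8.8e-4 = 0.01496 m/d
Seepage velocity v = q / n = 0.01496 / 0.25 = 0.05984 m/d
T = 20 yr × 365 = 7300 d
L = v × T = 0.05984 × 7300 = 436.8 m

437 m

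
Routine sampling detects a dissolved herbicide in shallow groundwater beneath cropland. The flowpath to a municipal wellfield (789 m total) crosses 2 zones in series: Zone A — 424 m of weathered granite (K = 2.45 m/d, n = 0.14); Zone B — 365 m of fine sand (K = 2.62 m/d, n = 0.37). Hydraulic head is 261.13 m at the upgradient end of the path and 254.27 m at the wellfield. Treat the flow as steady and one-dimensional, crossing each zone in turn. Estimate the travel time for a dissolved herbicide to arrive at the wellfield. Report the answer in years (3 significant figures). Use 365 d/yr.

24.3 years

Total head drop ΔH = 261.13 − 254.27 = 6.86 m
Steady 1-D flow in series ⇒ the Darcy flux q is identical in every zone and the zone head losses add (resistances L/K in series).
Σ(L/K) = 424/2.45 + 365/2.62 = 173.1 + 139.3 = 312.4 d
q = ΔH / Σ(L/K) = 6.86 / 312.4 = 0.02196 m/d (same in every zone)
Zone A: v = q/n = 0.02196/0.14 = 0.1569 m/d → t_A = 424/0.1569 = 2703 d
Zone B: v = q/n = 0.02196/0.37 = 0.05935 m/d → t_B = 365/0.05935 = 6150 d
Total t = 2703 + 6150 = 8853 d
   = 8853 / 365 = 24.3 yr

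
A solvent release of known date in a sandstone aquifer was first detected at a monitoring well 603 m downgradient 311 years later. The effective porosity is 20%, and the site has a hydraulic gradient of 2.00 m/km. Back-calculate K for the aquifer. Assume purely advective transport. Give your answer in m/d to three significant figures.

0.531 m/d

t = 311 years = 113500 d
v = L / t = 603 / 113500 = 0.005312 m/d
K = v · n / i = 0.005312 × 0.20 / 0.0020 = 0.531 m/d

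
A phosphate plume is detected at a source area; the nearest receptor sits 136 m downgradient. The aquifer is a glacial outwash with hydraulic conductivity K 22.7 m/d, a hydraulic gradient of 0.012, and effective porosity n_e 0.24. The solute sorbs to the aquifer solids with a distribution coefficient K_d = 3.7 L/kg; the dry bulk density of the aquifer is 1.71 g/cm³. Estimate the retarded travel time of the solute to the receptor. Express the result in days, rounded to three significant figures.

q = Ki = 22.7 × 0.012 = 0.2724 m/d
v_s = q/n_e = 0.2724/0.24 = 1.135 m/d
Retardation R = 1 + ρ_b·K_d/n = 1 + 1.71×3.7/0.24 = 27.36
Contaminant velocity v_c = v/R = 1.135/27.36 = 0.04148 m/d
t = L/v_c = 136/0.04148 = 3279 d

3280 days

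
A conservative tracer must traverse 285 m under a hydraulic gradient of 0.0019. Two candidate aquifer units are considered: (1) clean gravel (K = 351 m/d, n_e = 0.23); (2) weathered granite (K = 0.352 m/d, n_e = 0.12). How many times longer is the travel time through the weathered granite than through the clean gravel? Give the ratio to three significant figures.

520

Unit 1 (clean gravel): v = 351×0.0019/0.23 = 2.900 m/d, t = 285/2.900 = 98.29 d
Unit 2 (weathered granite): v = 0.352×0.0019/0.12 = 0.005573 m/d, t = 285/0.005573 = 51140 d
t(weathered granite) / t(clean gravel) = 51140/98.29 = 520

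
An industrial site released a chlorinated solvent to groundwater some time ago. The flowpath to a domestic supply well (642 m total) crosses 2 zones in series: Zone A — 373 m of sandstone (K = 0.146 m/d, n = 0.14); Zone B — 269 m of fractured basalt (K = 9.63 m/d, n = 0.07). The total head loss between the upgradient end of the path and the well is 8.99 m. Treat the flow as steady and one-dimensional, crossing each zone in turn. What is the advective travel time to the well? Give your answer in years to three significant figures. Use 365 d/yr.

Continuity: the same q passes through each zone, so ΔH = q·Σ(L_j/K_j) — the zones act as resistances in series.
Σ(L/K) = 373/0.146 + 269/9.63 = 2555 + 27.93 = 2583 d
q = ΔH / Σ(L/K) = 8.99 / 2583 = 0.003481 m/d (same in every zone)
Zone A: v = q/n = 0.003481/0.14 = 0.02486 m/d → t_A = 373/0.02486 = 15000 d
Zone B: v = q/n = 0.003481/0.07 = 0.04973 m/d → t_B = 269/0.04973 = 5410 d
Total t = 15000 + 5410 = 20410 d
   = 20410 / 365 = 55.9 yr

55.9 years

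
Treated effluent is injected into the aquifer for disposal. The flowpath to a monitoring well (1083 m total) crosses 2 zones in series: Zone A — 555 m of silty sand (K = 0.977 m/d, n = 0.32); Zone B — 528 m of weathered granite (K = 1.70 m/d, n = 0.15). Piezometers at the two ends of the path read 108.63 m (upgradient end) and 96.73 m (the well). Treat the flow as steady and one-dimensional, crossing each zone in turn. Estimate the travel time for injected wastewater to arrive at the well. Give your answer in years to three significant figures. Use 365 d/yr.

Total head drop ΔH = 108.63 − 96.73 = 11.90 m
Steady 1-D flow in series ⇒ the Darcy flux q is identical in every zone and the zone head losses add (resistances L/K in series).
Σ(L/K) = 555/0.977 + 528/1.70 = 568.1 + 310.6 = 878.7 d
q = ΔH / Σ(L/K) = 11.90 / 878.7 = 0.01354 m/d (same in every zone)
Zone A: v = q/n = 0.01354/0.32 = 0.04232 m/d → t_A = 555/0.04232 = 13110 d
Zone B: v = q/n = 0.01354/0.15 = 0.09029 m/d → t_B = 528/0.09029 = 5848 d
Total t = 13110 + 5848 = 18960 d
   = 18960 / 365 = 51.9 yr

51.9 years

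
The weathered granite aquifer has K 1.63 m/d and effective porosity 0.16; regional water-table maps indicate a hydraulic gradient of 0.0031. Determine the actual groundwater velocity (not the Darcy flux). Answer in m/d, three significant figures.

Specific discharge q = 1.63 × 0.0031 = 0.005053 m/d
Seepage velocity v = q / n = 0.005053 / 0.16 = 0.03158 m/d

0.0316 m/d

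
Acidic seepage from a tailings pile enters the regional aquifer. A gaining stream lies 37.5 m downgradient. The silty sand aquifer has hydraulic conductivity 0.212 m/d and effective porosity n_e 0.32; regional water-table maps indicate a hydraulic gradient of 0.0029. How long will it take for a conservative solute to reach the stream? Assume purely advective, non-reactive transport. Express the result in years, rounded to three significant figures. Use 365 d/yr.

Specific discharge q = 0.212 × 0.0029 = 6.148e-4 m/d
v = Ki/n = 0.212·0.0029/0.32 = 0.001921 m/d
t = L / v = 37.5 / 0.001921 = 19520 d
   = 19520 / 365 = 53.5 yr

53.5 years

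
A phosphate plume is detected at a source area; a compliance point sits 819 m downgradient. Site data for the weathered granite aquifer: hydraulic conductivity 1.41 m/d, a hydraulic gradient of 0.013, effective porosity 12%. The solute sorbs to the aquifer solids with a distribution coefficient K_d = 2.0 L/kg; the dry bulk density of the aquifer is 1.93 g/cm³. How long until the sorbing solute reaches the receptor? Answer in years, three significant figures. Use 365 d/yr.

Darcy flux q = K·i = 1.41 × 0.013 = 0.01833 m/d
Average linear velocity = 0.01833 / 0.12 = 0.1528 m/d
Retardation R = 1 + ρ_b·K_d/n = 1 + 1.93×2.0/0.12 = 33.17
Contaminant velocity v_c = v/R = 0.1528/33.17 = 0.004606 m/d
t = L/v_c = 819/0.004606 = 177800 d
   = 177800/365 = 487 yr

487 years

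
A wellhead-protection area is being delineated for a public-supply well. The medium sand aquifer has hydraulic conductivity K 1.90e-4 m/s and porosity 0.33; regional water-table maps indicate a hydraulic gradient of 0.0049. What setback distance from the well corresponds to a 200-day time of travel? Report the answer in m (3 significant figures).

K = 1.90e-4 m/s × 86400 s/d = 16.42 m/d
Specific discharge q = 16.42 × 0.0049 = 0.08044 m/d
Average linear velocity = 0.08044 / 0.33 = 0.2438 m/d
L = v × T = 0.2438 × 200 = 48.75 m

48.8 m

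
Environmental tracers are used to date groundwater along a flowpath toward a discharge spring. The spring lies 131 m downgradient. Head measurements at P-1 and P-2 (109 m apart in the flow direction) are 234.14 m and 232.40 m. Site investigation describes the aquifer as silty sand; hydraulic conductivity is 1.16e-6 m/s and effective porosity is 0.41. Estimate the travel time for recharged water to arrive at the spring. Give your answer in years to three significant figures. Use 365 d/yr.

92.0 years

Hydraulic gradient i = (234.14 − 232.40) / 109 = 1.74 / 109 = 0.01596
K = 1.16e-6 m/s × 86400 s/d = 0.1002 m/d
q = Ki = 0.1002 × 0.01596 = 0.001600 m/d
Seepage velocity v = q / n = 0.001600 / 0.41 = 0.003902 m/d
t = L / v = 131 / 0.003902 = 33570 d
   = 33570 / 365 = 92.0 yr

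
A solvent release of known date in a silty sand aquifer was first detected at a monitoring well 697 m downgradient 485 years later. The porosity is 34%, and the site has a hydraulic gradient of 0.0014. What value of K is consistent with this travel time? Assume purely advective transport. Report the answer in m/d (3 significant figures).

0.956 m/d

t = 485 years = 177000 d
v = L / t = 697 / 177000 = 0.003937 m/d
K = v · n / i = 0.003937 × 0.34 / 0.0014 = 0.956 m/d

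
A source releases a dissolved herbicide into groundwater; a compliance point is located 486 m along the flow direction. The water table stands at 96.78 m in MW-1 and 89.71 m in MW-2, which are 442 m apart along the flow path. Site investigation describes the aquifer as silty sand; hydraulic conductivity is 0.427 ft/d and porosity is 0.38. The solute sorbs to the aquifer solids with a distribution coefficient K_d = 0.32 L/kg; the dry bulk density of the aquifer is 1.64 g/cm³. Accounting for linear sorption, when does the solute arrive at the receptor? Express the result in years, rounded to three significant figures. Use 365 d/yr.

Hydraulic gradient i = (96.78 − 89.71) / 442 = 7.07 / 442 = 0.01600
K = 0.427 ft/d × 0.3048 = 0.1301 m/d
Darcy flux q = K·i = 0.1301 × 0.01600 = 0.002082 m/d
v = Ki/n = 0.1301·0.01600/0.38 = 0.005478 m/d
Retardation R = 1 + ρ_b·K_d/n = 1 + 1.64×0.32/0.38 = 2.381
Contaminant velocity v_c = v/R = 0.005478/2.381 = 0.002301 m/d
t = L/v_c = 486/0.002301 = 211200 d
   = 211200/365 = 579 yr

579 years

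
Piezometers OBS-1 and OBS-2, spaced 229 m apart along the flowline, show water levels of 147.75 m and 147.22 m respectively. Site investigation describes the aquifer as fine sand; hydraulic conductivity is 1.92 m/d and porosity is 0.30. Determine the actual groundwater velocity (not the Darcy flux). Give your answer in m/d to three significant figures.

0.0148 m/d

Hydraulic gradient i = (147.75 − 147.22) / 229 = 0.53 / 229 = 0.002314
Darcy flux q = K·i = 1.92 × 0.002314 = 0.004444 m/d
v_s = q/n_e = 0.004444/0.30 = 0.01481 m/d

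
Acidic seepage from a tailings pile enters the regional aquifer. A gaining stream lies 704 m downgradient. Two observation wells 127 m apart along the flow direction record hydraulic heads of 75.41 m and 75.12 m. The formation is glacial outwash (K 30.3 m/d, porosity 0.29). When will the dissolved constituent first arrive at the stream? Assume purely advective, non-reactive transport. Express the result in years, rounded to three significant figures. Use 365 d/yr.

8.08 years

Hydraulic gradient i = (75.41 − 75.12) / 127 = 0.29 / 127 = 0.002283
Darcy flux q = K·i = 30.3 × 0.002283 = 0.06919 m/d
v = Ki/n = 30.3·0.002283/0.29 = 0.2386 m/d
t = L / v = 704 / 0.2386 = 2951 d
   = 2951 / 365 = 8.08 yr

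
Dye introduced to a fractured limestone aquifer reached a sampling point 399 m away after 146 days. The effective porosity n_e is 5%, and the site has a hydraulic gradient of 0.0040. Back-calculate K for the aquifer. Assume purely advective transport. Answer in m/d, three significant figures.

v = L / t = 399 / 146 = 2.733 m/d
K = v · n / i = 2.733 × 0.05 / 0.0040 = 34.2 m/d

34.2 m/d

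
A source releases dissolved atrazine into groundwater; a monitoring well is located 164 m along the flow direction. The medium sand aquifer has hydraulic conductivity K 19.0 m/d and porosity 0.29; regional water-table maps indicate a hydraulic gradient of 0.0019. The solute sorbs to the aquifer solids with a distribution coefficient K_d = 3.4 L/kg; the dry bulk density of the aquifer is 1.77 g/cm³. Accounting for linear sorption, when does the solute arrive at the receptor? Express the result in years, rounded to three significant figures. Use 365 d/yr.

Specific discharge q = 19.0 × 0.0019 = 0.03610 m/d
v_s = q/n_e = 0.03610/0.29 = 0.1245 m/d
Retardation R = 1 + ρ_b·K_d/n = 1 + 1.77×3.4/0.29 = 21.75
Contaminant velocity v_c = v/R = 0.1245/21.75 = 0.005723 m/d
t = L/v_c = 164/0.005723 = 28660 d
   = 28660/365 = 78.5 yr

78.5 years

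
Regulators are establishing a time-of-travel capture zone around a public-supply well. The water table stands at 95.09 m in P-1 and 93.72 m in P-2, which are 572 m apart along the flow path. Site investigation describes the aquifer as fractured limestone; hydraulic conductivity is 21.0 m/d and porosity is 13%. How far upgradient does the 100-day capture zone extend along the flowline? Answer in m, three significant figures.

38.7 m

Hydraulic gradient i = (95.09 − 93.72) / 572 = 1.37 / 572 = 0.002395
q = Ki = 21.0 × 0.002395 = 0.05030 m/d
Average linear velocity = 0.05030 / 0.13 = 0.3869 m/d
L = v × T = 0.3869 × 100 = 38.69 m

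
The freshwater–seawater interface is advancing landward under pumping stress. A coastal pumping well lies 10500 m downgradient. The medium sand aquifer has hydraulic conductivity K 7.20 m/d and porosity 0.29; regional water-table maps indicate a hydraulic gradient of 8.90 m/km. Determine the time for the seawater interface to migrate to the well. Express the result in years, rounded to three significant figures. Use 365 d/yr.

Specific discharge q = 7.20 × 0.0089 = 0.06408 m/d
v_s = q/n_e = 0.06408/0.29 = 0.2210 m/d
t = L / v = 10500 / 0.2210 = 47520 d
   = 47520 / 365 = 130 yr

130 years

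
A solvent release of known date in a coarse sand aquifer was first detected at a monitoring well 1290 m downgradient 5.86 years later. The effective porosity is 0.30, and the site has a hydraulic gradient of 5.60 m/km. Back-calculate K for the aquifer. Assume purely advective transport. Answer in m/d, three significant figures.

t = 5.86 years = 2139 d
v = L / t = 1290 / 2139 = 0.6031 m/d
K = v · n / i = 0.6031 × 0.30 / 0.0056 = 32.3 m/d

32.3 m/d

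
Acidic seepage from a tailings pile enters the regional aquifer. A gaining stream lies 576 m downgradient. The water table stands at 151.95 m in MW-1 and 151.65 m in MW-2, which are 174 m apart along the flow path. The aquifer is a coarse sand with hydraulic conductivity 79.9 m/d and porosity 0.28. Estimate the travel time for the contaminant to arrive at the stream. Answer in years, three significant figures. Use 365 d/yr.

3.21 years

Hydraulic gradient i = (151.95 − 151.65) / 174 = 0.30 / 174 = 0.001724
Darcy flux q = K·i = 79.9 × 0.001724 = 0.1378 m/d
Average linear velocity = 0.1378 / 0.28 = 0.4920 m/d
t = L / v = 576 / 0.4920 = 1171 d
   = 1171 / 365 = 3.21 yr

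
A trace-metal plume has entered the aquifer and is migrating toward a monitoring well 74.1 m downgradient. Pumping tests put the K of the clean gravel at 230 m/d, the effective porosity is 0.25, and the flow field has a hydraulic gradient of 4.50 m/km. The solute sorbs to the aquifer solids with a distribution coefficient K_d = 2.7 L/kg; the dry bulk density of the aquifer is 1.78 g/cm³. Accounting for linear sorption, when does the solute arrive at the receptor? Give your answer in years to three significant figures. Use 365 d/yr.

q = Ki = 230 × 0.0045 = 1.035 m/d
Seepage velocity v = q / n = 1.035 / 0.25 = 4.140 m/d
Retardation R = 1 + ρ_b·K_d/n = 1 + 1.78×2.7/0.25 = 20.22
Contaminant velocity v_c = v/R = 4.140/20.22 = 0.2047 m/d
t = L/v_c = 74.1/0.2047 = 362.0 d
   = 362.0/365 = 0.992 yr

0.992 years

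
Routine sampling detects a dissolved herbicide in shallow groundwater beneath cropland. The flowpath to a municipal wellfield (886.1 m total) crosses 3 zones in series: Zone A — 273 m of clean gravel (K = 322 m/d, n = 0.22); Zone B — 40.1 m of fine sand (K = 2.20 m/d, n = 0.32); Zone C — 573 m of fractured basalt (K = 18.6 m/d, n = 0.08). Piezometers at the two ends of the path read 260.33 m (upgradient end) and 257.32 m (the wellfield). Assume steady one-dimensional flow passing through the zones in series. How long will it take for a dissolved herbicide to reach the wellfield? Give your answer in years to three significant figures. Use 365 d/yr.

5.39 years

Total head drop ΔH = 260.33 − 257.32 = 3.01 m
Steady 1-D flow in series ⇒ the Darcy flux q is identical in every zone and the zone head losses add (resistances L/K in series).
Σ(L/K) = 273/322 + 40.1/2.20 + 573/18.6 = 0.8478 + 18.23 + 30.81 = 49.88 d
q = ΔH / Σ(L/K) = 3.01 / 49.88 = 0.06034 m/d (same in every zone)
Zone A: v = q/n = 0.06034/0.22 = 0.2743 m/d → t_A = 273/0.2743 = 995.3 d
Zone B: v = q/n = 0.06034/0.32 = 0.1886 m/d → t_B = 40.1/0.1886 = 212.7 d
Zone C: v = q/n = 0.06034/0.08 = 0.7543 m/d → t_C = 573/0.7543 = 759.7 d
Total t = 995.3 + 212.7 + 759.7 = 1968 d
   = 1968 / 365 = 5.39 yr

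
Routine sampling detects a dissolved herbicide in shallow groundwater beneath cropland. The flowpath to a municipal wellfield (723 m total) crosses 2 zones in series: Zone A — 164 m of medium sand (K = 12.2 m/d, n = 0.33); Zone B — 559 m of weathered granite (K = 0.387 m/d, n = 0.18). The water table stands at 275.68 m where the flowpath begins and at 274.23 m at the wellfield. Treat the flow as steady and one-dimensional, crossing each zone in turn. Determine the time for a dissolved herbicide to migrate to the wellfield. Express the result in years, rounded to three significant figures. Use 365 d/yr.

Total head drop ΔH = 275.68 − 274.23 = 1.45 m
Continuity: the same q passes through each zone, so ΔH = q·Σ(L_j/K_j) — the zones act as resistances in series.
Σ(L/K) = 164/12.2 + 559/0.387 = 13.44 + 1444 = 1458 d
q = ΔH / Σ(L/K) = 1.45 / 1458 = 9.946e-4 m/d (same in every zone)
Zone A: v = q/n = 9.946e-4/0.33 = 0.003014 m/d → t_A = 164/0.003014 = 54410 d
Zone B: v = q/n = 9.946e-4/0.18 = 0.005526 m/d → t_B = 559/0.005526 = 101200 d
Total t = 54410 + 101200 = 155600 d
   = 155600 / 365 = 426 yr

426 years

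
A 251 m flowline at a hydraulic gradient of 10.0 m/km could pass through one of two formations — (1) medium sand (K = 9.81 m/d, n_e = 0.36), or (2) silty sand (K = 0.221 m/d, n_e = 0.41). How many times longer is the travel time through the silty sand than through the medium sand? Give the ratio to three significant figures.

Unit 1 (medium sand): v = 9.81×0.010/0.36 = 0.2725 m/d, t = 251/0.2725 = 921.1 d
Unit 2 (silty sand): v = 0.221×0.010/0.41 = 0.005390 m/d, t = 251/0.005390 = 46570 d
t(silty sand) / t(medium sand) = 46570/921.1 = 50.6

50.6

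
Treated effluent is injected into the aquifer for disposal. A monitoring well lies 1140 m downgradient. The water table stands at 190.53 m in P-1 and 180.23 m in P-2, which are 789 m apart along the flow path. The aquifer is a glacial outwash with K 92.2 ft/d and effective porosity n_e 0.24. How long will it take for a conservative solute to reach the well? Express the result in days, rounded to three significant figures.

Hydraulic gradient i = (190.53 − 180.23) / 789 = 10.30 / 789 = 0.01305
K = 92.2 ft/d × 0.3048 = 28.10 m/d
Specific discharge q = 28.10 × 0.01305 = 0.3669 m/d
v = Ki/n = 28.10·0.01305/0.24 = 1.529 m/d
t = L / v = 1140 / 1.529 = 745.8 d

746 days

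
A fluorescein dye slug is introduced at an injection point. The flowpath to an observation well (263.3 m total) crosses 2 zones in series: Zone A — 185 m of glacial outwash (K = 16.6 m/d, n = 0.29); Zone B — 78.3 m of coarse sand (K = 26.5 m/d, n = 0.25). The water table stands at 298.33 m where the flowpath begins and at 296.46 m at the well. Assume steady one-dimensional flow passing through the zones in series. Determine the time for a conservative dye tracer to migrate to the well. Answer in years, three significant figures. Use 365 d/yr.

Total head drop ΔH = 298.33 − 296.46 = 1.87 m
Steady 1-D flow in series ⇒ the Darcy flux q is identical in every zone and the zone head losses add (resistances L/K in series).
Σ(L/K) = 185/16.6 + 78.3/26.5 = 11.14 + 2.955 = 14.10 d
q = ΔH / Σ(L/K) = 1.87 / 14.10 = 0.1326 m/d (same in every zone)
Zone A: v = q/n = 0.1326/0.29 = 0.4573 m/d → t_A = 185/0.4573 = 404.5 d
Zone B: v = q/n = 0.1326/0.25 = 0.5305 m/d → t_B = 78.3/0.5305 = 147.6 d
Total t = 404.5 + 147.6 = 552.1 d
   = 552.1 / 365 = 1.51 yr

1.51 years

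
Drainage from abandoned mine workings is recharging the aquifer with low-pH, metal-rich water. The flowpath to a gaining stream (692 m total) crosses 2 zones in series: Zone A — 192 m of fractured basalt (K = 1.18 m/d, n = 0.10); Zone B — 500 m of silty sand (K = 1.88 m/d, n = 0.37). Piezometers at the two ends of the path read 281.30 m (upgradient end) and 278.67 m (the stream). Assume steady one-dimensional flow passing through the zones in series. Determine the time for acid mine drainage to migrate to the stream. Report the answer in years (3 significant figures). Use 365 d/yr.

Total head drop ΔH = 281.30 − 278.67 = 2.63 m
Steady 1-D flow in series ⇒ the Darcy flux q is identical in every zone and the zone head losses add (resistances L/K in series).
Σ(L/K) = 192/1.18 + 500/1.88 = 162.7 + 266.0 = 428.7 d
q = ΔH / Σ(L/K) = 2.63 / 428.7 = 0.006135 m/d (same in every zone)
Zone A: v = q/n = 0.006135/0.10 = 0.06135 m/d → t_A = 192/0.06135 = 3129 d
Zone B: v = q/n = 0.006135/0.37 = 0.01658 m/d → t_B = 500/0.01658 = 30150 d
Total t = 3129 + 30150 = 33280 d
   = 33280 / 365 = 91.2 yr

91.2 years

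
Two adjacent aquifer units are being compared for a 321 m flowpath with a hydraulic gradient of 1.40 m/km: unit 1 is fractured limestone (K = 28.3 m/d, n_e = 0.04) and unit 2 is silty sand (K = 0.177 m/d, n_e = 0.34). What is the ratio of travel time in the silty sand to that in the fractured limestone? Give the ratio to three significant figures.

Unit 1 (fractured limestone): v = 28.3×0.0014/0.04 = 0.9905 m/d, t = 321/0.9905 = 324.1 d
Unit 2 (silty sand): v = 0.177×0.0014/0.34 = 7.288e-4 m/d, t = 321/7.288e-4 = 440400 d
t(silty sand) / t(fractured limestone) = 440400/324.1 = 1360

1360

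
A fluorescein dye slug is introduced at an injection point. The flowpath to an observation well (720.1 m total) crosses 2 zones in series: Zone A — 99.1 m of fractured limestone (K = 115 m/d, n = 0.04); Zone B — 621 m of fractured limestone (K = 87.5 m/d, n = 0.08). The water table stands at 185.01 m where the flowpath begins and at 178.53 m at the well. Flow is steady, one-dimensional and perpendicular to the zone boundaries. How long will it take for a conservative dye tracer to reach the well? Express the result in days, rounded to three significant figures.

Total head drop ΔH = 185.01 − 178.53 = 6.48 m
Continuity: the same q passes through each zone, so ΔH = q·Σ(L_j/K_j) — the zones act as resistances in series.
Σ(L/K) = 99.1/115 + 621/87.5 = 0.8617 + 7.097 = 7.959 d
q = ΔH / Σ(L/K) = 6.48 / 7.959 = 0.8142 m/d (same in every zone)
Zone A: v = q/n = 0.8142/0.04 = 20.35 m/d → t_A = 99.1/20.35 = 4.869 d
Zone B: v = q/n = 0.8142/0.08 = 10.18 m/d → t_B = 621/10.18 = 61.02 d
Total t = 4.869 + 61.02 = 65.89 d

65.9 days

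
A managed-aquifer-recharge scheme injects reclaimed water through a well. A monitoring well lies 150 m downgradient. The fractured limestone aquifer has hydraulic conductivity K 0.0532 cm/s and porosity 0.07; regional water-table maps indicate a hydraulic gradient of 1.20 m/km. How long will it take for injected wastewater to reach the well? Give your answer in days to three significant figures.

K = 0.0532 cm/s × 864 = 45.96 m/d
Darcy flux q = K·i = 45.96 × 0.0012 = 0.05516 m/d
v = Ki/n = 45.96·0.0012/0.07 = 0.7880 m/d
t = L / v = 150 / 0.7880 = 190.4 d

190 days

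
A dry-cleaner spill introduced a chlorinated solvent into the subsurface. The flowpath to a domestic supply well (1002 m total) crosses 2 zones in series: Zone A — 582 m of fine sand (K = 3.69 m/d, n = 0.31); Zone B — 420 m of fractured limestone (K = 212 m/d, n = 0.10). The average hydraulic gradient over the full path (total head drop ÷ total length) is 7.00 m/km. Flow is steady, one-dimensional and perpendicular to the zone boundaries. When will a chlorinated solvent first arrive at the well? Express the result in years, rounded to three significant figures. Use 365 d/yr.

13.9 years

Steady 1-D flow in series ⇒ the Darcy flux q is identical in every zone and the zone head losses add (resistances L/K in series).
Σ(L/K) = 582/3.69 + 420/212 = 157.7 + 1.981 = 159.7 d
K_eq = L_total / Σ(L/K) = 1002 / 159.7 = 6.274 m/d
q = K_eq · i = 6.274 × 0.0070 = 0.04392 m/d (same in every zone)
Zone A: v = q/n = 0.04392/0.31 = 0.1417 m/d → t_A = 582/0.1417 = 4108 d
Zone B: v = q/n = 0.04392/0.10 = 0.4392 m/d → t_B = 420/0.4392 = 956.3 d
Total t = 4108 + 956.3 = 5064 d
   = 5064 / 365 = 13.9 yr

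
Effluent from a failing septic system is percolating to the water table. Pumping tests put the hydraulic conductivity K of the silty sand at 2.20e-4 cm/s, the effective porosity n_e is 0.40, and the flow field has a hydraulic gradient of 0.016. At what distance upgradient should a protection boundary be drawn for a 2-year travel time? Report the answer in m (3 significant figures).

K = 2.20e-4 cm/s × 864 = 0.1901 m/d
Darcy flux q = K·i = 0.1901 × 0.016 = 0.003041 m/d
v_s = q/n_e = 0.003041/0.40 = 0.007603 m/d
T = 2 yr × 365 = 730 d
L = v × T = 0.007603 × 730 = 5.550 m

5.55 m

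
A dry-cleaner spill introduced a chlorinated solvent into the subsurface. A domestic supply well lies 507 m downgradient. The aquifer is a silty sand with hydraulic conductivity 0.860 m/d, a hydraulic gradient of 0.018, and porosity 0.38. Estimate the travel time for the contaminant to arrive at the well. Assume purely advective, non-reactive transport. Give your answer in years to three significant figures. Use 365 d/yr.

Specific discharge q = 0.860 × 0.018 = 0.01548 m/d
v_s = q/n_e = 0.01548/0.38 = 0.04074 m/d
t = L / v = 507 / 0.04074 = 12450 d
   = 12450 / 365 = 34.1 yr

34.1 years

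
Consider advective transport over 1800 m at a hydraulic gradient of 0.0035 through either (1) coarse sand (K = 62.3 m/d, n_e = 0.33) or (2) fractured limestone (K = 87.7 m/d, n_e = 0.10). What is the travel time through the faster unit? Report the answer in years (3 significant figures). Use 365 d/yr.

Unit 1 (coarse sand): v = 62.3×0.0035/0.33 = 0.6608 m/d, t = 1800/0.6608 = 2724 d
Unit 2 (fractured limestone): v = 87.7×0.0035/0.10 = 3.069 m/d, t = 1800/3.069 = 586.4 d
Faster: 586.4 d / 365 = 1.61 yr

1.61 years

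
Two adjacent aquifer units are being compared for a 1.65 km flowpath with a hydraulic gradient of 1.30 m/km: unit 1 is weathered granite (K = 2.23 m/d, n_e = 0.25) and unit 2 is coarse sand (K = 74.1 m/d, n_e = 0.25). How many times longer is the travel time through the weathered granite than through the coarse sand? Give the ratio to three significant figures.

33.2

Unit 1 (weathered granite): v = 2.23×0.0013/0.25 = 0.01160 m/d, t = 1650/0.01160 = 142300 d
Unit 2 (coarse sand): v = 74.1×0.0013/0.25 = 0.3853 m/d, t = 1650/0.3853 = 4282 d
t(weathered granite) / t(coarse sand) = 142300/4282 = 33.2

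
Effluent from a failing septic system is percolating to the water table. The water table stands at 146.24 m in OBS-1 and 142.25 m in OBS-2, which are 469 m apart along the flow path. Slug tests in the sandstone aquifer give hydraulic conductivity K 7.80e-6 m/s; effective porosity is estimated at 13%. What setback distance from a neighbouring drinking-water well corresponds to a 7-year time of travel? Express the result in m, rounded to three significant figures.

Hydraulic gradient i = (146.24 − 142.25) / 469 = 3.99 / 469 = 0.008507
K = 7.80e-6 m/s × 86400 s/d = 0.6739 m/d
Darcy flux q = K·i = 0.6739 × 0.008507 = 0.005733 m/d
Seepage velocity v = q / n = 0.005733 / 0.13 = 0.04410 m/d
T = 7 yr × 365 = 2555 d
L = v × T = 0.04410 × 2555 = 112.7 m

113 m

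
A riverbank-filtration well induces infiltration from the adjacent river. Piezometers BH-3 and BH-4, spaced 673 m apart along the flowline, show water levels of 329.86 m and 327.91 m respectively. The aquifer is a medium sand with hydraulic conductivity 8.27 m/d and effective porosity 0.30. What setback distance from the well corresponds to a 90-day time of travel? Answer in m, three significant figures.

7.19 m

Hydraulic gradient i = (329.86 − 327.91) / 673 = 1.95 / 673 = 0.002897
q = Ki = 8.27 × 0.002897 = 0.02396 m/d
v_s = q/n_e = 0.02396/0.30 = 0.07987 m/d
L = v × T = 0.07987 × 90 = 7.189 m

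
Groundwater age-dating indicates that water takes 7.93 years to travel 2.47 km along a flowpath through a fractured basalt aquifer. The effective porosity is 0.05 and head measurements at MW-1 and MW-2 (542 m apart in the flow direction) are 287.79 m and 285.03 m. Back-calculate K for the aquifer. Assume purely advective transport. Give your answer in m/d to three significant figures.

8.38 m/d

Hydraulic gradient i = (287.79 − 285.03) / 542 = 2.76 / 542 = 0.005092
t = 7.93 years = 2894 d
L = 2.47 km = 2470 m
v = L / t = 2470 / 2894 = 0.8534 m/d
K = v · n / i = 0.8534 × 0.05 / 0.005092 = 8.38 m/d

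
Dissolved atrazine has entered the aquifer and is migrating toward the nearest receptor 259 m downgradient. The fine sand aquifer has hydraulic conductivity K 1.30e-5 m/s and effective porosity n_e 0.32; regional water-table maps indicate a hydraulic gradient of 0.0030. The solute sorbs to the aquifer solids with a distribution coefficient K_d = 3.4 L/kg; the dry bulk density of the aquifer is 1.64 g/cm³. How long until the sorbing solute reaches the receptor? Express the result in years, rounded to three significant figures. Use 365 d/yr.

1240 years

K = 1.30e-5 m/s × 86400 s/d = 1.123 m/d
Darcy flux q = K·i = 1.123 × 0.0030 = 0.003370 m/d
Seepage velocity v = q / n = 0.003370 / 0.32 = 0.01053 m/d
Retardation R = 1 + ρ_b·K_d/n = 1 + 1.64×3.4/0.32 = 18.42
Contaminant velocity v_c = v/R = 0.01053/18.42 = 5.715e-4 m/d
t = L/v_c = 259/5.715e-4 = 453200 d
   = 453200/365 = 1240 yr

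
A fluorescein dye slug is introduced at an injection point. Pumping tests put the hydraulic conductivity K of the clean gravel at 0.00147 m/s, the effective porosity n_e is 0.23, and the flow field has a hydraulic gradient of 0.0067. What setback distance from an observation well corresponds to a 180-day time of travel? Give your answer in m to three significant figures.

K = 0.00147 m/s × 86400 s/d = 127.0 m/d
q = Ki = 127.0 × 0.0067 = 0.8510 m/d
Seepage velocity v = q / n = 0.8510 / 0.23 = 3.700 m/d
L = v × T = 3.700 × 180 = 666.0 m

666 m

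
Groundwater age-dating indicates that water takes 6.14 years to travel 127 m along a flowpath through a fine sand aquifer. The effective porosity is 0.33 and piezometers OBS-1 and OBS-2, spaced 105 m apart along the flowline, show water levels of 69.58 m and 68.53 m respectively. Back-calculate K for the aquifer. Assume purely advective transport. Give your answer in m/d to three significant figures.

1.87 m/d

Hydraulic gradient i = (69.58 − 68.53) / 105 = 1.05 / 105 = 0.01000
t = 6.14 years = 2241 d
v = L / t = 127 / 2241 = 0.05667 m/d
K = v · n / i = 0.05667 × 0.33 / 0.01000 = 1.87 m/d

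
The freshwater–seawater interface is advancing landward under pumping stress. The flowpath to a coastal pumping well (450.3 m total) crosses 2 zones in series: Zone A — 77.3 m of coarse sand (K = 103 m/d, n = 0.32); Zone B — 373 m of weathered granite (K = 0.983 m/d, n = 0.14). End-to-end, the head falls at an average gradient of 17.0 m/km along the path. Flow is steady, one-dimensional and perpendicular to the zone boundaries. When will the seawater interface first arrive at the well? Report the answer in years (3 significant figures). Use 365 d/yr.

10.5 years

For zones in series the flux q is common to all zones; the equivalent conductivity is the harmonic (thickness-weighted) mean, K_eq = L_total / Σ(L_j/K_j).
Σ(L/K) = 77.3/103 + 373/0.983 = 0.7505 + 379.5 = 380.2 d
K_eq = L_total / Σ(L/K) = 450.3 / 380.2 = 1.184 m/d
q = K_eq · i = 1.184 × 0.017 = 0.02013 m/d (same in every zone)
Zone A: v = q/n = 0.02013/0.32 = 0.06292 m/d → t_A = 77.3/0.06292 = 1229 d
Zone B: v = q/n = 0.02013/0.14 = 0.1438 m/d → t_B = 373/0.1438 = 2594 d
Total t = 1229 + 2594 = 3822 d
   = 3822 / 365 = 10.5 yr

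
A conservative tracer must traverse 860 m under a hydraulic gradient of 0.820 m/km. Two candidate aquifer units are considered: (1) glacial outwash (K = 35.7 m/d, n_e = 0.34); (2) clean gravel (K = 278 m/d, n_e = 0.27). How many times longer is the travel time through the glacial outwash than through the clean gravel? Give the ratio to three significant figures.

Unit 1 (glacial outwash): v = 35.7×8.2e-4/0.34 = 0.08610 m/d, t = 860/0.08610 = 9988 d
Unit 2 (clean gravel): v = 278×8.2e-4/0.27 = 0.8443 m/d, t = 860/0.8443 = 1019 d
t(glacial outwash) / t(clean gravel) = 9988/1019 = 9.81

9.81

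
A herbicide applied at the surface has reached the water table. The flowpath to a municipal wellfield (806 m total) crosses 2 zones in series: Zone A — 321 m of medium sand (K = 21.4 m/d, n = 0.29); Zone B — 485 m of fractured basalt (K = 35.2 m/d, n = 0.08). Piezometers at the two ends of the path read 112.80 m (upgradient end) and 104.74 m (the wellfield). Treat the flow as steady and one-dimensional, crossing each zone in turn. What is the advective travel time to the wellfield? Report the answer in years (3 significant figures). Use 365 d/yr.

Total head drop ΔH = 112.80 − 104.74 = 8.06 m
Continuity: the same q passes through each zone, so ΔH = q·Σ(L_j/K_j) — the zones act as resistances in series.
Σ(L/K) = 321/21.4 + 485/35.2 = 15.00 + 13.78 = 28.78 d
q = ΔH / Σ(L/K) = 8.06 / 28.78 = 0.2801 m/d (same in every zone)
Zone A: v = q/n = 0.2801/0.29 = 0.9658 m/d → t_A = 321/0.9658 = 332.4 d
Zone B: v = q/n = 0.2801/0.08 = 3.501 m/d → t_B = 485/3.501 = 138.5 d
Total t = 332.4 + 138.5 = 470.9 d
   = 470.9 / 365 = 1.29 yr

1.29 years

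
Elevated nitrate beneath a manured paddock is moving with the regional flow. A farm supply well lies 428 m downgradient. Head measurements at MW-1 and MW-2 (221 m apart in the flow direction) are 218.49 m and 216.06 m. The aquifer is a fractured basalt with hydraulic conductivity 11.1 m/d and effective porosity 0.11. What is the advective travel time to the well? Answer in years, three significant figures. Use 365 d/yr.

Hydraulic gradient i = (218.49 − 216.06) / 221 = 2.43 / 221 = 0.01100
Darcy flux q = K·i = 11.1 × 0.01100 = 0.1220 m/d
Seepage velocity v = q / n = 0.1220 / 0.11 = 1.110 m/d
t = L / v = 428 / 1.110 = 385.7 d
   = 385.7 / 365 = 1.06 yr

1.06 years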